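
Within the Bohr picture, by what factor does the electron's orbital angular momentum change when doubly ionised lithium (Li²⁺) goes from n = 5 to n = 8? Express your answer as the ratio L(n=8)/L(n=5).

L = nℏ depends only on n, so L ∝ n.
L(n=8)/L(n=5) = (8/5)^1 = 8/5

8/5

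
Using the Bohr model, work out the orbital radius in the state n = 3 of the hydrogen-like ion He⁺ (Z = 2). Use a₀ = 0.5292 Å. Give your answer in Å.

2.381 Å

r_n = n²a₀/Z = 3² × 0.5292 / 2
    = 9 × 0.5292 / 2 = 2.381 Å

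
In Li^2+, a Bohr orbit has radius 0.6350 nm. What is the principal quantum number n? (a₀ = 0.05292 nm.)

r_n = n²a₀/Z ⇒ n² = rZ/a₀ = 0.6350 × 3 / 0.05292 ≈ 36.00
n = 6

6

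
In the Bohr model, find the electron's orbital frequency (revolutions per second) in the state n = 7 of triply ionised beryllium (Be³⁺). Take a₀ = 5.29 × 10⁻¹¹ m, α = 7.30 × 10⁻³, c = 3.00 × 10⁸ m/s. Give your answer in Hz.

3.07 × 10¹⁴ Hz

r = n²a₀/Z = 6.48 × 10⁻¹⁰ m, v = Zαc/n = 1.25 × 10⁶ m/s
f = v/(2πr) = 3.07 × 10¹⁴ Hz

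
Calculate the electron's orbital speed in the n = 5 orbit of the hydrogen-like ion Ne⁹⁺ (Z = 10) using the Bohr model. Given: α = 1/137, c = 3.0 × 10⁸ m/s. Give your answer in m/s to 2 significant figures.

v_n = Zαc/n = 10 × 0.0073 × 3.0 × 10⁸ / 5
    = 4.4 × 10⁶ m/s

4.4 × 10⁶ m/s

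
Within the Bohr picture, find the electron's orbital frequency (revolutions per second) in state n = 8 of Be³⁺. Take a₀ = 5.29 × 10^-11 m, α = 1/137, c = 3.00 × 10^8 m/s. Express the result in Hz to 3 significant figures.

r = n²a₀/Z = 8.46 × 10^-10 m, v = Zαc/n = 1.09 × 10^6 m/s
f = v/(2πr) = 2.06 × 10^14 Hz

2.06 × 10^14 Hz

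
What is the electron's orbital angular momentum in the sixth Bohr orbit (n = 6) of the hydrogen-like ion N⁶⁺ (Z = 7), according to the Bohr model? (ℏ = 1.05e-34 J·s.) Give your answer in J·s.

L_n = nℏ = 6 × 1.05e-34 = 6.30e-34 J·s

6.30e-34 J·s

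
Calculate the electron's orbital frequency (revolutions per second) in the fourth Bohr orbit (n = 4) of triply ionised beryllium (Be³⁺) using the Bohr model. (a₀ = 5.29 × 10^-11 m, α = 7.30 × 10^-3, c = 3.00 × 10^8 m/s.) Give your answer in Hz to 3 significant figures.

1.65 × 10^15 Hz

r = n²a₀/Z = 2.12 × 10^-10 m, v = Zαc/n = 2.19 × 10^6 m/s
f = v/(2πr) = 1.65 × 10^15 Hz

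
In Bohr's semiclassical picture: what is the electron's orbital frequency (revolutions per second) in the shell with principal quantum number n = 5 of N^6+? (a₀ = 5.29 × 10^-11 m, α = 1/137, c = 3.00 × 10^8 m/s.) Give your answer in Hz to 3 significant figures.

r = n²a₀/Z = 1.89 × 10^-10 m, v = Zαc/n = 3.07 × 10^6 m/s
f = v/(2πr) = 2.58 × 10^15 Hz

2.58 × 10^15 Hz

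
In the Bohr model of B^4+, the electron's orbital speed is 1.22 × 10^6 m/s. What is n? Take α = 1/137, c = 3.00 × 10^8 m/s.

v_n = Zαc/n ⇒ n = Zαc/v = 5 × 0.00730 × 3.00 × 10^8 / 1.22 × 10^6 ≈ 8.97
n = 9

9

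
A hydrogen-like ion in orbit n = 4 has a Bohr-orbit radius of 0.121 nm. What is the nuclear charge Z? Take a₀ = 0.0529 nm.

7

r_n = n²a₀/Z ⇒ Z = n²a₀/r = 4² × 0.0529 / 0.121 ≈ 7.00
Z = 7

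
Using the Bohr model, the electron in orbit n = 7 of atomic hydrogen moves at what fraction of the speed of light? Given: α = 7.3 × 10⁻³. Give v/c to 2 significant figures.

v_n = Zαc/n, so v/c = Zα/n = 1 × 0.0073 / 7 = 0.0010

0.0010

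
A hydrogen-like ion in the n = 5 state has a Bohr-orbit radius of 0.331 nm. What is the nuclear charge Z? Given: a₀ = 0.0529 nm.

4

r_n = n²a₀/Z ⇒ Z = n²a₀/r = 5² × 0.0529 / 0.331 ≈ 4.00
Z = 4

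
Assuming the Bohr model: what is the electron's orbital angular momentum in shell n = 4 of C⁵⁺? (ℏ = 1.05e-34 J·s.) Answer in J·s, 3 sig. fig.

L_n = nℏ = 4 × 1.05e-34 = 4.20e-34 J·s

4.20e-34 J·s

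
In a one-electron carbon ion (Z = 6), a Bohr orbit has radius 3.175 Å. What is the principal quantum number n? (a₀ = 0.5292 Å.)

r_n = n²a₀/Z ⇒ n² = rZ/a₀ = 3.175 × 6 / 0.5292 ≈ 36.00
n = 6

6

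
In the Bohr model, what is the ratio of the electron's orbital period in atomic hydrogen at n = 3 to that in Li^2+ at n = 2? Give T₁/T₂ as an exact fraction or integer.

T ∝ Z^-2 · n^3
T₁/T₂ = (1/3)^-2 · (3/2)^3 = 243/8

243/8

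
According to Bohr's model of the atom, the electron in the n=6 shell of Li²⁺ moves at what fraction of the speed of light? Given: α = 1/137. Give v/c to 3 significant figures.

v_n = Zαc/n, so v/c = Zα/n = 3 × 0.00730 / 6 = 0.00365

0.00365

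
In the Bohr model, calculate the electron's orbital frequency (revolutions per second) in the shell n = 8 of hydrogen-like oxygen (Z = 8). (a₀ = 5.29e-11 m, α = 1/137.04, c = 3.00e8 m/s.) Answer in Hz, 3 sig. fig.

r = n²a₀/Z = 4.23e-10 m, v = Zαc/n = 2.19e6 m/s
f = v/(2πr) = 8.23e14 Hz

8.23e14 Hz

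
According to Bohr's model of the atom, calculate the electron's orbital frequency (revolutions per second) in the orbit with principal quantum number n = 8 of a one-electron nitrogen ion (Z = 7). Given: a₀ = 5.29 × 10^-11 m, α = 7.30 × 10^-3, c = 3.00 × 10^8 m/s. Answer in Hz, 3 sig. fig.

r = n²a₀/Z = 4.84 × 10^-10 m, v = Zαc/n = 1.92 × 10^6 m/s
f = v/(2πr) = 6.31 × 10^14 Hz

6.31 × 10^14 Hz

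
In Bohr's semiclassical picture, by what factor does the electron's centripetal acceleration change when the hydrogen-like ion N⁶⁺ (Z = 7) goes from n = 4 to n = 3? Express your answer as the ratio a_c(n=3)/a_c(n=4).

256/81

a_c ∝ Z^3 · n^-4; with Z fixed, a_c ∝ n^-4.
a_c(n=3)/a_c(n=4) = (3/4)^-4 = 256/81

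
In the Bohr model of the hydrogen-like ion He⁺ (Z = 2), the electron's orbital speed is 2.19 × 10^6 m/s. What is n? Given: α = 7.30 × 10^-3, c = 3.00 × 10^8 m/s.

v_n = Zαc/n ⇒ n = Zαc/v = 2 × 0.00730 × 3.00 × 10^8 / 2.19 × 10^6 ≈ 2.00
n = 2

2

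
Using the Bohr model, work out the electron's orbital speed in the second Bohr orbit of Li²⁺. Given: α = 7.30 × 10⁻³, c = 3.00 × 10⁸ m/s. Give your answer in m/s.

v_n = Zαc/n = 3 × 0.00730 × 3.00 × 10⁸ / 2
    = 3.29 × 10⁶ m/s

3.29 × 10⁶ m/s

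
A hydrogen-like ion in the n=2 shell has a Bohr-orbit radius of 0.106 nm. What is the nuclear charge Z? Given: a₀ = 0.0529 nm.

r_n = n²a₀/Z ⇒ Z = n²a₀/r = 2² × 0.0529 / 0.106 ≈ 2.00
Z = 2

2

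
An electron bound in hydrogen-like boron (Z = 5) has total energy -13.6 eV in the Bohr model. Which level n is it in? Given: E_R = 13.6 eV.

E_n = −E_R Z²/n² ⇒ n² = E_R Z²/(−E_n) = 13.6 × 5² / 13.6 ≈ 25.00
n = 5

5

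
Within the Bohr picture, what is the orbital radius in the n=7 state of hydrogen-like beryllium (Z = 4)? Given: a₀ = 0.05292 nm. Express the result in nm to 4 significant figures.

0.6483 nm

r_n = n²a₀/Z = 7² × 0.05292 / 4
    = 49 × 0.05292 / 4 = 0.6483 nm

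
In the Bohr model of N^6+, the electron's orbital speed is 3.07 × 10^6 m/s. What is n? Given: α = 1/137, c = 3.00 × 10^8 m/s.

v_n = Zαc/n ⇒ n = Zαc/v = 7 × 0.00730 × 3.00 × 10^8 / 3.07 × 10^6 ≈ 4.99
n = 5

5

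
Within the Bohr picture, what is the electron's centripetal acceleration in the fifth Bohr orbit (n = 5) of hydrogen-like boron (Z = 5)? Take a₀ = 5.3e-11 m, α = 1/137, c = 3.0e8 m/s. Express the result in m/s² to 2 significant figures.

r = n²a₀/Z = 2.6e-10 m, v = Zαc/n = 2.2e6 m/s
a = v²/r = (2.2e6)² / 2.6e-10 = 1.8e22 m/s²

1.8e22 m/s²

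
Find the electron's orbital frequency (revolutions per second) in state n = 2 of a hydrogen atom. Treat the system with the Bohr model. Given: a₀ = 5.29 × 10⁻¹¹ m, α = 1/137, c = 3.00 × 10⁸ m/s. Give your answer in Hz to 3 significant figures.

r = n²a₀/Z = 2.12 × 10⁻¹⁰ m, v = Zαc/n = 1.09 × 10⁶ m/s
f = v/(2πr) = 8.24 × 10¹⁴ Hz

8.24 × 10¹⁴ Hz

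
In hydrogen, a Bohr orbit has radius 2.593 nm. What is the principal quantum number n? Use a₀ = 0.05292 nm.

r_n = n²a₀/Z ⇒ n² = rZ/a₀ = 2.593 × 1 / 0.05292 ≈ 49.00
n = 7

7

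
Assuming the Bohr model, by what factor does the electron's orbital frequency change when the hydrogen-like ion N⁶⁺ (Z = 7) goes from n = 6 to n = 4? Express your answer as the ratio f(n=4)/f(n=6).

f ∝ Z^2 · n^-3; with Z fixed, f ∝ n^-3.
f(n=4)/f(n=6) = (4/6)^-3 = 27/8

27/8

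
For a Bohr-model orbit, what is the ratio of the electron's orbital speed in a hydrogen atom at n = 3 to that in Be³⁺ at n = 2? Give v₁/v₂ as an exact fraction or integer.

1/6

v ∝ Z^1 · n^-1
v₁/v₂ = (1/4)^1 · (3/2)^-1 = 1/6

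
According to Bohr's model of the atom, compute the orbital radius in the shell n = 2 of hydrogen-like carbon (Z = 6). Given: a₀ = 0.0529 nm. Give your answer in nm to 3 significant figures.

0.0353 nm

r_n = n²a₀/Z = 2² × 0.0529 / 6
    = 4 × 0.0529 / 6 = 0.0353 nm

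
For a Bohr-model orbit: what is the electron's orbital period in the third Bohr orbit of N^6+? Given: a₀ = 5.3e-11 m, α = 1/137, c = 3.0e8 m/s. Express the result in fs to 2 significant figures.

r = n²a₀/Z = 3²·5.3e-11/7 = 6.8e-11 m
v = Zαc/n = 7·0.0073·3.0e8/3 = 5.1e6 m/s
T = 2πr/v = 8.4e-17 s = 0.084 fs

0.084 fs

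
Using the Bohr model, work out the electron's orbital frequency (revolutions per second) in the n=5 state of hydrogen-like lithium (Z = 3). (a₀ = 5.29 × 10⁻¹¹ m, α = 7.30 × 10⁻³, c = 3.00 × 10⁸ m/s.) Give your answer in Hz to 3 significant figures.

r = n²a₀/Z = 4.41 × 10⁻¹⁰ m, v = Zαc/n = 1.31 × 10⁶ m/s
f = v/(2πr) = 4.74 × 10¹⁴ Hz

4.74 × 10¹⁴ Hz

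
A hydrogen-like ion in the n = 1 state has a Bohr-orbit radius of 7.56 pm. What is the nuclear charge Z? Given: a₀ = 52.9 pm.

7

r_n = n²a₀/Z ⇒ Z = n²a₀/r = 1² × 52.9 / 7.56 ≈ 7.00
Z = 7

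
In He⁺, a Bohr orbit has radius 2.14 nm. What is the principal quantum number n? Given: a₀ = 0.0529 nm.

9

r_n = n²a₀/Z ⇒ n² = rZ/a₀ = 2.14 × 2 / 0.0529 ≈ 80.91
n = 9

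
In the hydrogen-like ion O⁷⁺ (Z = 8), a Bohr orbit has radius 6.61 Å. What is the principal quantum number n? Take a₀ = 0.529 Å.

10

r_n = n²a₀/Z ⇒ n² = rZ/a₀ = 6.61 × 8 / 0.529 ≈ 99.96
n = 10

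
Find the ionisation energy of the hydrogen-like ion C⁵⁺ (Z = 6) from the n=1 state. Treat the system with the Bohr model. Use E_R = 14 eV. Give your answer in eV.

E_n = −E_R·Z²/n² = −14 × 6²/1² eV = -500 eV
Ionisation energy = −E_n = 500 eV

500 eV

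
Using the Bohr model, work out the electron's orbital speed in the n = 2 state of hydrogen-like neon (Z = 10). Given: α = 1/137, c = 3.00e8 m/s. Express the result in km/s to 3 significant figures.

1.09e4 km/s

v_n = Zαc/n = 10 × 0.00730 × 3.00e8 / 2
    = 1.09e4 km/s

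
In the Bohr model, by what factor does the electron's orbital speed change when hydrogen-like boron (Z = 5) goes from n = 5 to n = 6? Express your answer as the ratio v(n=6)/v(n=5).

v ∝ Z^1 · n^-1; with Z fixed, v ∝ n^-1.
v(n=6)/v(n=5) = (6/5)^-1 = 5/6

5/6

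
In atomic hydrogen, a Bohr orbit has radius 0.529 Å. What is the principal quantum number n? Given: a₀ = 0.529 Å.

1

r_n = n²a₀/Z ⇒ n² = rZ/a₀ = 0.529 × 1 / 0.529 ≈ 1.00
n = 1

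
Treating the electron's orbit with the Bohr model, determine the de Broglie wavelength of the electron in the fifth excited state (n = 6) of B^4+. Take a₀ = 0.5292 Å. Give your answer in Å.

The Bohr quantisation condition is nλ = 2πr_n.
r_n = n²a₀/Z = 3.810 Å
λ = 2πr_n/n = 2π·3.810/6 = 3.990 Å

3.990 Å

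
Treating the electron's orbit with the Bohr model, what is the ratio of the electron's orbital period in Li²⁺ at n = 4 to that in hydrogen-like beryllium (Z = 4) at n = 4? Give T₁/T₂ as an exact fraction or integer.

16/9

T ∝ Z^-2 · n^3
T₁/T₂ = (3/4)^-2 · (4/4)^3 = 16/9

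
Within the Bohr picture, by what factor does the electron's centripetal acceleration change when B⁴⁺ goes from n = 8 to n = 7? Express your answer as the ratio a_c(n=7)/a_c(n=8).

4096/2401

a_c ∝ Z^3 · n^-4; with Z fixed, a_c ∝ n^-4.
a_c(n=7)/a_c(n=8) = (7/8)^-4 = 4096/2401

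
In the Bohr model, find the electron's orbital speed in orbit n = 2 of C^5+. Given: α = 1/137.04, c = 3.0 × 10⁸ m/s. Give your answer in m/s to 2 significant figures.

v_n = Zαc/n = 6 × 0.0073 × 3.0 × 10⁸ / 2
    = 6.6 × 10⁶ m/s

6.6 × 10⁶ m/s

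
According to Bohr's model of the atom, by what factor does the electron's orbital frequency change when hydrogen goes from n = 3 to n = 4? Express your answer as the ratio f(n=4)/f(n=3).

f ∝ Z^2 · n^-3; with Z fixed, f ∝ n^-3.
f(n=4)/f(n=3) = (4/3)^-3 = 27/64

27/64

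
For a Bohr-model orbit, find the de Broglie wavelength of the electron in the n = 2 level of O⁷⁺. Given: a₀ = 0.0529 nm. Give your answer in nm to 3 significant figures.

0.0831 nm

The Bohr quantisation condition is nλ = 2πr_n.
r_n = n²a₀/Z = 0.0265 nm
λ = 2πr_n/n = 2π·0.0265/2 = 0.0831 nm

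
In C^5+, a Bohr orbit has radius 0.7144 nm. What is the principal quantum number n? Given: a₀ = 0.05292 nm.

r_n = n²a₀/Z ⇒ n² = rZ/a₀ = 0.7144 × 6 / 0.05292 ≈ 81.00
n = 9

9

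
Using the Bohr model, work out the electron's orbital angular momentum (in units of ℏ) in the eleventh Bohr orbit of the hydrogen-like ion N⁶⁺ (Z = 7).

L_n = nℏ, so L/ℏ = n = 11.

11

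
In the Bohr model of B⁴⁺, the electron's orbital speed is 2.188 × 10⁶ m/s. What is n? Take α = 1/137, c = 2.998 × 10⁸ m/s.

v_n = Zαc/n ⇒ n = Zαc/v = 5 × 0.007299 × 2.998 × 10⁸ / 2.188 × 10⁶ ≈ 5.00
n = 5

5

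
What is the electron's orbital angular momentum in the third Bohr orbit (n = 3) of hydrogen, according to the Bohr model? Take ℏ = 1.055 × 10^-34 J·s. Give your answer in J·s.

3.165 × 10^-34 J·s

L_n = nℏ = 3 × 1.055 × 10^-34 = 3.165 × 10^-34 J·s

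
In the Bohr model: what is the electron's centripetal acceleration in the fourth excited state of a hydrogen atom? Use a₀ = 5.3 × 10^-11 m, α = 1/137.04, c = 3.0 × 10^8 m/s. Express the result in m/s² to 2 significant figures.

1.4 × 10^20 m/s²

r = n²a₀/Z = 1.3 × 10^-9 m, v = Zαc/n = 4.4 × 10^5 m/s
a = v²/r = (4.4 × 10^5)² / 1.3 × 10^-9 = 1.4 × 10^20 m/s²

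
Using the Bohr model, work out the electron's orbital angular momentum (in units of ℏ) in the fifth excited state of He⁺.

6

L_n = nℏ, so L/ℏ = n = 6.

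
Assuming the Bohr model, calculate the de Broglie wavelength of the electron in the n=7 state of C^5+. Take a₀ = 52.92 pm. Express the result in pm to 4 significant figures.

The Bohr quantisation condition is nλ = 2πr_n.
r_n = n²a₀/Z = 432.2 pm
λ = 2πr_n/n = 2π·432.2/7 = 387.9 pm

387.9 pm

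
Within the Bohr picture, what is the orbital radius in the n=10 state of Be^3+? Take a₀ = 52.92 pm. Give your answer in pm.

1323 pm

r_n = n²a₀/Z = 10² × 52.92 / 4
    = 100 × 52.92 / 4 = 1323 pm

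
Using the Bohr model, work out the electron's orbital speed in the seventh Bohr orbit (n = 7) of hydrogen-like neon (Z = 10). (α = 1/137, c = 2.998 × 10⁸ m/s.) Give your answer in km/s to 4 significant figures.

3126 km/s

v_n = Zαc/n = 10 × 0.007299 × 2.998 × 10⁸ / 7
    = 3126 km/s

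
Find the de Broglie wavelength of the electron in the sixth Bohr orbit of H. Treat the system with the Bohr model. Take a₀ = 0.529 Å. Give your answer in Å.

19.9 Å

The Bohr quantisation condition is nλ = 2πr_n.
r_n = n²a₀/Z = 19.0 Å
λ = 2πr_n/n = 2π·19.0/6 = 19.9 Å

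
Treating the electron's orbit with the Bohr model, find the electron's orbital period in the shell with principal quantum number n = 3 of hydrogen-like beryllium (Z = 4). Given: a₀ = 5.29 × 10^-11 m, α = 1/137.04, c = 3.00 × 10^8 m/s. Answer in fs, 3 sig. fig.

r = n²a₀/Z = 3²·5.29 × 10^-11/4 = 1.19 × 10^-10 m
v = Zαc/n = 4·0.00730·3.00 × 10^8/3 = 2.92 × 10^6 m/s
T = 2πr/v = 2.56 × 10^-16 s = 0.256 fs

0.256 fs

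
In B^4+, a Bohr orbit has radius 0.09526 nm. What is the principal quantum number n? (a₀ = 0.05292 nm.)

3

r_n = n²a₀/Z ⇒ n² = rZ/a₀ = 0.09526 × 5 / 0.05292 ≈ 9.00
n = 3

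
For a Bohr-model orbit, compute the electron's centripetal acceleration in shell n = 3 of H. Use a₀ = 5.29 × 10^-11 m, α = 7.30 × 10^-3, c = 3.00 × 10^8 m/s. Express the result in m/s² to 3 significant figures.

r = n²a₀/Z = 4.76 × 10^-10 m, v = Zαc/n = 7.30 × 10^5 m/s
a = v²/r = (7.30 × 10^5)² / 4.76 × 10^-10 = 1.12 × 10^21 m/s²

1.12 × 10^21 m/s²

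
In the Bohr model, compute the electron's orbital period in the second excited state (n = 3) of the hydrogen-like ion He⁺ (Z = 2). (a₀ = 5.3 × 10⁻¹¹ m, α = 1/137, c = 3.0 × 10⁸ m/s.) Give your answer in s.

1.0 × 10⁻¹⁵ s

r = n²a₀/Z = 3²·5.3 × 10⁻¹¹/2 = 2.4 × 10⁻¹⁰ m
v = Zαc/n = 2·0.0073·3.0 × 10⁸/3 = 1.5 × 10⁶ m/s
T = 2πr/v = 1.0 × 10⁻¹⁵ s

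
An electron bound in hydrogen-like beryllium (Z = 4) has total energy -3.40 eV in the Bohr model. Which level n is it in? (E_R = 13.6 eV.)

E_n = −E_R Z²/n² ⇒ n² = E_R Z²/(−E_n) = 13.6 × 4² / 3.40 ≈ 64.00
n = 8

8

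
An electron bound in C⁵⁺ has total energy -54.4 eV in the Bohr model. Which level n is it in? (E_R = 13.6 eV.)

E_n = −E_R Z²/n² ⇒ n² = E_R Z²/(−E_n) = 13.6 × 6² / 54.4 ≈ 9.00
n = 3

3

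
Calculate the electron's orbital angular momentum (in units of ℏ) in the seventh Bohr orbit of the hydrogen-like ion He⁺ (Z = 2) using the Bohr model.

7

L_n = nℏ, so L/ℏ = n = 7.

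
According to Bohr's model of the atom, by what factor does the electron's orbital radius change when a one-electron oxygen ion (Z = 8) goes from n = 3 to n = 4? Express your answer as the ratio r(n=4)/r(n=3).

16/9

r ∝ Z^-1 · n^2; with Z fixed, r ∝ n^2.
r(n=4)/r(n=3) = (4/3)^2 = 16/9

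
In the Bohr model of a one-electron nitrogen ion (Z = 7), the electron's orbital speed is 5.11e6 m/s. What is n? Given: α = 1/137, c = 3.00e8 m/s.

3

v_n = Zαc/n ⇒ n = Zαc/v = 7 × 0.00730 × 3.00e8 / 5.11e6 ≈ 3.00
n = 3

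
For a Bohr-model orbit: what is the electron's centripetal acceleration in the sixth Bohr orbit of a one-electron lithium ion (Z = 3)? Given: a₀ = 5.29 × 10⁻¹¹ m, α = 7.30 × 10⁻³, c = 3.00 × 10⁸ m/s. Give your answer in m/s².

1.89 × 10²¹ m/s²

r = n²a₀/Z = 6.35 × 10⁻¹⁰ m, v = Zαc/n = 1.09 × 10⁶ m/s
a = v²/r = (1.09 × 10⁶)² / 6.35 × 10⁻¹⁰ = 1.89 × 10²¹ m/s²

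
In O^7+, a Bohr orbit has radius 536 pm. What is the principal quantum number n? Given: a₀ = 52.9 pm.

r_n = n²a₀/Z ⇒ n² = rZ/a₀ = 536 × 8 / 52.9 ≈ 81.06
n = 9

9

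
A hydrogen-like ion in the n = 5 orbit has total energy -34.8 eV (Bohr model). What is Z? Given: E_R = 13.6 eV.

8

E_n = −E_R Z²/n² ⇒ Z² = −E_n n²/E_R = 34.8 × 5² / 13.6 ≈ 63.97
Z = 8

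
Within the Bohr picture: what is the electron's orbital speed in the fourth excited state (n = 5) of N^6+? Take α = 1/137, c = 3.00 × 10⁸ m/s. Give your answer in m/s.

3.07 × 10⁶ m/s

v_n = Zαc/n = 7 × 0.00730 × 3.00 × 10⁸ / 5
    = 3.07 × 10⁶ m/s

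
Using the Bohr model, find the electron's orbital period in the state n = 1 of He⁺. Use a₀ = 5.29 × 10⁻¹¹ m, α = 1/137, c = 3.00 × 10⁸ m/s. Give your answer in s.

3.79 × 10⁻¹⁷ s

r = n²a₀/Z = 1²·5.29 × 10⁻¹¹/2 = 2.65 × 10⁻¹¹ m
v = Zαc/n = 2·0.00730·3.00 × 10⁸/1 = 4.38 × 10⁶ m/s
T = 2πr/v = 3.79 × 10⁻¹⁷ s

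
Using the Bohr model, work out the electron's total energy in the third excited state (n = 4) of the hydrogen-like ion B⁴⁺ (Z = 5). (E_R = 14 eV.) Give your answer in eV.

E_n = −E_R·Z²/n² = −14 × 5²/4² = -22 eV

-22 eV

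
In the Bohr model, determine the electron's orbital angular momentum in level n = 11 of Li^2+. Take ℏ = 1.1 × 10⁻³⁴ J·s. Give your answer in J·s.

1.2 × 10⁻³³ J·s

L_n = nℏ = 11 × 1.1 × 10⁻³⁴ = 1.2 × 10⁻³³ J·s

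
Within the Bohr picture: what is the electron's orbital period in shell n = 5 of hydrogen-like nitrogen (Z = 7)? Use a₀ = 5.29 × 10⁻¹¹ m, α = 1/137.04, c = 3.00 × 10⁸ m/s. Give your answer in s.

3.87 × 10⁻¹⁶ s

r = n²a₀/Z = 5²·5.29 × 10⁻¹¹/7 = 1.89 × 10⁻¹⁰ m
v = Zαc/n = 7·0.00730·3.00 × 10⁸/5 = 3.06 × 10⁶ m/s
T = 2πr/v = 3.87 × 10⁻¹⁶ s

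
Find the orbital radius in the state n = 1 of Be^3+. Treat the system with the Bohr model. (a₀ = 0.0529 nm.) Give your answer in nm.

0.0132 nm

r_n = n²a₀/Z = 1² × 0.0529 / 4
    = 1 × 0.0529 / 4 = 0.0132 nm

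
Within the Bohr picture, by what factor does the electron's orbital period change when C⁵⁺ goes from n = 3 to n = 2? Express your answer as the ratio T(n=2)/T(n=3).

T ∝ Z^-2 · n^3; with Z fixed, T ∝ n^3.
T(n=2)/T(n=3) = (2/3)^3 = 8/27

8/27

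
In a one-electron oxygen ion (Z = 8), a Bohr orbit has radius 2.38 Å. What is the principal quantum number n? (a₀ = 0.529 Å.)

r_n = n²a₀/Z ⇒ n² = rZ/a₀ = 2.38 × 8 / 0.529 ≈ 35.99
n = 6

6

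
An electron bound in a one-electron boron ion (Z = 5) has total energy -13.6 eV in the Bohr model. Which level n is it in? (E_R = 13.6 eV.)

5

E_n = −E_R Z²/n² ⇒ n² = E_R Z²/(−E_n) = 13.6 × 5² / 13.6 ≈ 25.00
n = 5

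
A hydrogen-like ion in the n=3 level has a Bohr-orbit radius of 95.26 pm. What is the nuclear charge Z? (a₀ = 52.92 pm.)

r_n = n²a₀/Z ⇒ Z = n²a₀/r = 3² × 52.92 / 95.26 ≈ 5.00
Z = 5

5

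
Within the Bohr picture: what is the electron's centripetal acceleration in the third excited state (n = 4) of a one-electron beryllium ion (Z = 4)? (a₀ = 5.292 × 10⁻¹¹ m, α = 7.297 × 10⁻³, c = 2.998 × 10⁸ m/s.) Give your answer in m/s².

r = n²a₀/Z = 2.117 × 10⁻¹⁰ m, v = Zαc/n = 2.188 × 10⁶ m/s
a = v²/r = (2.188 × 10⁶)² / 2.117 × 10⁻¹⁰ = 2.261 × 10²² m/s²

2.261 × 10²² m/s²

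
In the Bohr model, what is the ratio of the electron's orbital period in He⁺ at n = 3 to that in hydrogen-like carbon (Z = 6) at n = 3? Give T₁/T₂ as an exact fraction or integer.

T ∝ Z^-2 · n^3
T₁/T₂ = (2/6)^-2 · (3/3)^3 = 9

9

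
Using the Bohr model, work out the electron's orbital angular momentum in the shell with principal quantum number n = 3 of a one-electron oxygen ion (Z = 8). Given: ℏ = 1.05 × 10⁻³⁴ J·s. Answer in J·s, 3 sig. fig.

L_n = nℏ = 3 × 1.05 × 10⁻³⁴ = 3.15 × 10⁻³⁴ J·s

3.15 × 10⁻³⁴ J·s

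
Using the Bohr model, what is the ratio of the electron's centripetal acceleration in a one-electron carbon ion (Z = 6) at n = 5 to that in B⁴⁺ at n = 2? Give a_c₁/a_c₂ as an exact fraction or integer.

3456/78125

a_c ∝ Z^3 · n^-4
a_c₁/a_c₂ = (6/5)^3 · (5/2)^-4 = 3456/78125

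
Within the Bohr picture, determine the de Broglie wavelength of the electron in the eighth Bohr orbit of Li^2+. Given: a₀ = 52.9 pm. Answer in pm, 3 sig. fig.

The Bohr quantisation condition is nλ = 2πr_n.
r_n = n²a₀/Z = 1130 pm
λ = 2πr_n/n = 2π·1130/8 = 886 pm

886 pm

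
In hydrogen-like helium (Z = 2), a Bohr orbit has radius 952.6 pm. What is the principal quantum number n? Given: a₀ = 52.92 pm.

r_n = n²a₀/Z ⇒ n² = rZ/a₀ = 952.6 × 2 / 52.92 ≈ 36.00
n = 6

6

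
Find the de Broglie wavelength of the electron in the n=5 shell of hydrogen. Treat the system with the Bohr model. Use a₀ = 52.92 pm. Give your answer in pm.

The Bohr quantisation condition is nλ = 2πr_n.
r_n = n²a₀/Z = 1323 pm
λ = 2πr_n/n = 2π·1323/5 = 1663 pm

1663 pm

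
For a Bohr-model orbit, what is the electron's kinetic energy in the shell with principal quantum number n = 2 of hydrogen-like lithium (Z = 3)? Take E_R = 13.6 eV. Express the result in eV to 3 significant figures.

For a Coulomb orbit the virial theorem gives K = −E_n.
E_n = −E_R·Z²/n², so K = E_R·Z²/n² = 13.6 × 3²/2² = 30.6 eV

30.6 eV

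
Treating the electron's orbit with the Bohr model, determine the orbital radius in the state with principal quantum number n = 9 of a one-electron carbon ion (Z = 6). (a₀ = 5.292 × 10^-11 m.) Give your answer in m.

r_n = n²a₀/Z = 9² × 5.292 × 10^-11 / 6
    = 81 × 5.292 × 10^-11 / 6 = 7.144 × 10^-10 m

7.144 × 10^-10 m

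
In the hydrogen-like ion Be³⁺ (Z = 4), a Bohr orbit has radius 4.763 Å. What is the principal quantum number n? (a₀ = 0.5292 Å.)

r_n = n²a₀/Z ⇒ n² = rZ/a₀ = 4.763 × 4 / 0.5292 ≈ 36.00
n = 6

6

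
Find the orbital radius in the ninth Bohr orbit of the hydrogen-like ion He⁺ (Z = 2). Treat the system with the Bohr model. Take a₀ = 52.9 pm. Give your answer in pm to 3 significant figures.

r_n = n²a₀/Z = 9² × 52.9 / 2
    = 81 × 52.9 / 2 = 2140 pm

2140 pm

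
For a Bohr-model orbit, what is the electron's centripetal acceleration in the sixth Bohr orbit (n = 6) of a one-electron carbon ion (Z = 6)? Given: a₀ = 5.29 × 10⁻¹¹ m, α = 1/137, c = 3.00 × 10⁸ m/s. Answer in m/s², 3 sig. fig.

1.51 × 10²² m/s²

r = n²a₀/Z = 3.17 × 10⁻¹⁰ m, v = Zαc/n = 2.19 × 10⁶ m/s
a = v²/r = (2.19 × 10⁶)² / 3.17 × 10⁻¹⁰ = 1.51 × 10²² m/s²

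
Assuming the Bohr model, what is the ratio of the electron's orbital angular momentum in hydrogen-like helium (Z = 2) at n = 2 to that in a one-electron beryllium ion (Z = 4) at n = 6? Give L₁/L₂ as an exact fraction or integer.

1/3

L = nℏ is independent of Z.
L₁/L₂ = n₁/n₂ = 2/6 = 1/3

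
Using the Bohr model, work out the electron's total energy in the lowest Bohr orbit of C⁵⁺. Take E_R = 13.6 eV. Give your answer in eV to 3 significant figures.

-490 eV

E_n = −E_R·Z²/n² = −13.6 × 6²/1² = -490 eV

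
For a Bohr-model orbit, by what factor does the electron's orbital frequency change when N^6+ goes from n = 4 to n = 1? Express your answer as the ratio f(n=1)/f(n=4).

f ∝ Z^2 · n^-3; with Z fixed, f ∝ n^-3.
f(n=1)/f(n=4) = (1/4)^-3 = 64

64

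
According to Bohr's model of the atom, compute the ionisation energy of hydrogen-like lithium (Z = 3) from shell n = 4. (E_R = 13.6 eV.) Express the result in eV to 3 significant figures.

E_n = −E_R·Z²/n² = −13.6 × 3²/4² eV = -7.65 eV
Ionisation energy = −E_n = 7.65 eV

7.65 eV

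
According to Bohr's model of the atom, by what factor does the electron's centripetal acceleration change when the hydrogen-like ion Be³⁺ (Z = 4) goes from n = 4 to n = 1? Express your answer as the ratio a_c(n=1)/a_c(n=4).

a_c ∝ Z^3 · n^-4; with Z fixed, a_c ∝ n^-4.
a_c(n=1)/a_c(n=4) = (1/4)^-4 = 256

256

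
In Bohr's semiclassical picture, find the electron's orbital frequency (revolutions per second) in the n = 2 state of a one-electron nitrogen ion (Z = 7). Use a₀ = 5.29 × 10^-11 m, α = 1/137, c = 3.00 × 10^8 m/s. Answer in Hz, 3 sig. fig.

4.04 × 10^16 Hz

r = n²a₀/Z = 3.02 × 10^-11 m, v = Zαc/n = 7.66 × 10^6 m/s
f = v/(2πr) = 4.04 × 10^16 Hz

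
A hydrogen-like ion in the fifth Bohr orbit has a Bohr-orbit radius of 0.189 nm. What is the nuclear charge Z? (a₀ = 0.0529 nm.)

7

r_n = n²a₀/Z ⇒ Z = n²a₀/r = 5² × 0.0529 / 0.189 ≈ 7.00
Z = 7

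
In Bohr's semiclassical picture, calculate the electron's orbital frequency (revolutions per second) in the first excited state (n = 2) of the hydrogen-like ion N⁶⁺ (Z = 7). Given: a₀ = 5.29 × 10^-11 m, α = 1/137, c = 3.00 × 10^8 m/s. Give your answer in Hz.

r = n²a₀/Z = 3.02 × 10^-11 m, v = Zαc/n = 7.66 × 10^6 m/s
f = v/(2πr) = 4.04 × 10^16 Hz

4.04 × 10^16 Hz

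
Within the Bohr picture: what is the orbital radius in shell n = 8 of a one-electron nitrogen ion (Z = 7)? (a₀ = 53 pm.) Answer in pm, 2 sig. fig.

480 pm

r_n = n²a₀/Z = 8² × 53 / 7
    = 64 × 53 / 7 = 480 pm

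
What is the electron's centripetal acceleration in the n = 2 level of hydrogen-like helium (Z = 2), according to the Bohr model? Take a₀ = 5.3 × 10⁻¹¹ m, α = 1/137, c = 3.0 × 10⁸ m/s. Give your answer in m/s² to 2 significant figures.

r = n²a₀/Z = 1.1 × 10⁻¹⁰ m, v = Zαc/n = 2.2 × 10⁶ m/s
a = v²/r = (2.2 × 10⁶)² / 1.1 × 10⁻¹⁰ = 4.5 × 10²² m/s²

4.5 × 10²² m/s²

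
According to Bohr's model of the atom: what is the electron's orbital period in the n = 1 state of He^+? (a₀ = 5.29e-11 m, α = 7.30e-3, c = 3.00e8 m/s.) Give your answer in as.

37.9 as

r = n²a₀/Z = 1²·5.29e-11/2 = 2.65e-11 m
v = Zαc/n = 2·0.00730·3.00e8/1 = 4.38e6 m/s
T = 2πr/v = 3.79e-17 s = 37.9 as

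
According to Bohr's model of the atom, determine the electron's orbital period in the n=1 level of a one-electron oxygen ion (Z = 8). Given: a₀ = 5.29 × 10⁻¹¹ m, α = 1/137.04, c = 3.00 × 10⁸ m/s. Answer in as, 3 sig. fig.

2.37 as

r = n²a₀/Z = 1²·5.29 × 10⁻¹¹/8 = 6.61 × 10⁻¹² m
v = Zαc/n = 8·0.00730·3.00 × 10⁸/1 = 1.75 × 10⁷ m/s
T = 2πr/v = 2.37 × 10⁻¹⁸ s = 2.37 as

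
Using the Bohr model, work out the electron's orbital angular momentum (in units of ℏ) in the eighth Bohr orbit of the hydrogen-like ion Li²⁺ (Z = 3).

8

L_n = nℏ, so L/ℏ = n = 8.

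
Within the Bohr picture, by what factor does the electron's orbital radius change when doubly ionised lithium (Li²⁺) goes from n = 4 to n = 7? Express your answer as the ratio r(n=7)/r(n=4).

49/16

r ∝ Z^-1 · n^2; with Z fixed, r ∝ n^2.
r(n=7)/r(n=4) = (7/4)^2 = 49/16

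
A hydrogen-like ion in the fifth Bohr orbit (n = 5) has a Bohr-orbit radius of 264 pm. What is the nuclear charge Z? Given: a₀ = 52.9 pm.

r_n = n²a₀/Z ⇒ Z = n²a₀/r = 5² × 52.9 / 264 ≈ 5.01
Z = 5

5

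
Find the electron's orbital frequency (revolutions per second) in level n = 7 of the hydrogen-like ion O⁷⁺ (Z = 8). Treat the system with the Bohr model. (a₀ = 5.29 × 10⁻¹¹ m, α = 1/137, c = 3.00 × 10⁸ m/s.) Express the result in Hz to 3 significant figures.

r = n²a₀/Z = 3.24 × 10⁻¹⁰ m, v = Zαc/n = 2.50 × 10⁶ m/s
f = v/(2πr) = 1.23 × 10¹⁵ Hz

1.23 × 10¹⁵ Hz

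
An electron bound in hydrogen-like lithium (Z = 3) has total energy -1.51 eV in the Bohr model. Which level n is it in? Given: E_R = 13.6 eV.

9

E_n = −E_R Z²/n² ⇒ n² = E_R Z²/(−E_n) = 13.6 × 3² / 1.51 ≈ 81.06
n = 9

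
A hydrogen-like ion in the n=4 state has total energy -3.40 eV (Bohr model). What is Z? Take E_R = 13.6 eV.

2

E_n = −E_R Z²/n² ⇒ Z² = −E_n n²/E_R = 3.40 × 4² / 13.6 ≈ 4.00
Z = 2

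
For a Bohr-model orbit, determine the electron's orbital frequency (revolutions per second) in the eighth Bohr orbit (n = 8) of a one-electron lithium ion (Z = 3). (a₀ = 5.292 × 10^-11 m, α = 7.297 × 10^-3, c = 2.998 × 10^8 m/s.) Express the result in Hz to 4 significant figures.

r = n²a₀/Z = 1.129 × 10^-9 m, v = Zαc/n = 8.204 × 10^5 m/s
f = v/(2πr) = 1.157 × 10^14 Hz

1.157 × 10^14 Hz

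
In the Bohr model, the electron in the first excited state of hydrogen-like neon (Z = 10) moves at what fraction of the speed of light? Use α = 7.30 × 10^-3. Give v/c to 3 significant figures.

v_n = Zαc/n, so v/c = Zα/n = 10 × 0.00730 / 2 = 0.0365

0.0365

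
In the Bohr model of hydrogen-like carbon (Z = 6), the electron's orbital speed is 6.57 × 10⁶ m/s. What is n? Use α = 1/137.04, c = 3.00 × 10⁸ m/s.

2

v_n = Zαc/n ⇒ n = Zαc/v = 6 × 0.00730 × 3.00 × 10⁸ / 6.57 × 10⁶ ≈ 2.00
n = 2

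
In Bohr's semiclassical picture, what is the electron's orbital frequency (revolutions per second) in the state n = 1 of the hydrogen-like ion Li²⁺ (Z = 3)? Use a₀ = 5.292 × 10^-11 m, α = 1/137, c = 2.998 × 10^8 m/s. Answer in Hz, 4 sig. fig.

5.923 × 10^16 Hz

r = n²a₀/Z = 1.764 × 10^-11 m, v = Zαc/n = 6.565 × 10^6 m/s
f = v/(2πr) = 5.923 × 10^16 Hz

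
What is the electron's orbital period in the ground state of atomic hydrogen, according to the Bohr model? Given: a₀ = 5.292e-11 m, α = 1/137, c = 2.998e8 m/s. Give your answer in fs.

0.1519 fs

r = n²a₀/Z = 1²·5.292e-11/1 = 5.292e-11 m
v = Zαc/n = 1·0.007299·2.998e8/1 = 2.188e6 m/s
T = 2πr/v = 1.519e-16 s = 0.1519 fs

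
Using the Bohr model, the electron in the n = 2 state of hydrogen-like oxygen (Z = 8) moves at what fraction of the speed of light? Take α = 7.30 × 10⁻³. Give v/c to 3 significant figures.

v_n = Zαc/n, so v/c = Zα/n = 8 × 0.00730 / 2 = 0.0292

0.0292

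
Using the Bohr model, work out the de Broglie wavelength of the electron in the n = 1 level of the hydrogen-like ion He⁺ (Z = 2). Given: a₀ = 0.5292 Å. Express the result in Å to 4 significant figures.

The Bohr quantisation condition is nλ = 2πr_n.
r_n = n²a₀/Z = 0.2646 Å
λ = 2πr_n/n = 2π·0.2646/1 = 1.663 Å

1.663 Å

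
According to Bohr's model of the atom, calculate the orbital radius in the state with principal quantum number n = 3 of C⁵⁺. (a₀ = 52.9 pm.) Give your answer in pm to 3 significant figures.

79.3 pm

r_n = n²a₀/Z = 3² × 52.9 / 6
    = 9 × 52.9 / 6 = 79.3 pm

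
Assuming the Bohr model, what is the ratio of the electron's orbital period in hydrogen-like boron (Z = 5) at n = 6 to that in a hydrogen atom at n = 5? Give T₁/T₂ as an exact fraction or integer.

T ∝ Z^-2 · n^3
T₁/T₂ = (5/1)^-2 · (6/5)^3 = 216/3125

216/3125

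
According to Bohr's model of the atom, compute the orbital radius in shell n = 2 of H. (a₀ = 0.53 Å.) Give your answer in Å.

r_n = n²a₀/Z = 2² × 0.53 / 1
    = 4 × 0.53 / 1 = 2.1 Å

2.1 Å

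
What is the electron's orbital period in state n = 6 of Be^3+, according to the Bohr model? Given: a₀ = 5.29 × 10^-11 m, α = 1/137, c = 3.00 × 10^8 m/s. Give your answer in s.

2.05 × 10^-15 s

r = n²a₀/Z = 6²·5.29 × 10^-11/4 = 4.76 × 10^-10 m
v = Zαc/n = 4·0.00730·3.00 × 10^8/6 = 1.46 × 10^6 m/s
T = 2πr/v = 2.05 × 10^-15 s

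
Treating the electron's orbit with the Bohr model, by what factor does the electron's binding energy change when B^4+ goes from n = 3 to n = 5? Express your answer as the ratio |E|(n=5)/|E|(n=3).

|E| ∝ Z^2 · n^-2; with Z fixed, |E| ∝ n^-2.
|E|(n=5)/|E|(n=3) = (5/3)^-2 = 9/25

9/25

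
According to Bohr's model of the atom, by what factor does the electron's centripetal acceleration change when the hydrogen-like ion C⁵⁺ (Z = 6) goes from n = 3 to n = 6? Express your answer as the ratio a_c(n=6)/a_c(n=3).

1/16

a_c ∝ Z^3 · n^-4; with Z fixed, a_c ∝ n^-4.
a_c(n=6)/a_c(n=3) = (6/3)^-4 = 1/16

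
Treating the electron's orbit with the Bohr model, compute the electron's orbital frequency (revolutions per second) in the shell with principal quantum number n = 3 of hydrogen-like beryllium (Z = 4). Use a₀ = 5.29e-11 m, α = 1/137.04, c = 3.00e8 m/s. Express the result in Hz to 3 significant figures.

r = n²a₀/Z = 1.19e-10 m, v = Zαc/n = 2.92e6 m/s
f = v/(2πr) = 3.90e15 Hz

3.90e15 Hz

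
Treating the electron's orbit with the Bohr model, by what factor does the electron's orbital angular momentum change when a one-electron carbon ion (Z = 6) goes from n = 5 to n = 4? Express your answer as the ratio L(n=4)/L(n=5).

L = nℏ depends only on n, so L ∝ n.
L(n=4)/L(n=5) = (4/5)^1 = 4/5

4/5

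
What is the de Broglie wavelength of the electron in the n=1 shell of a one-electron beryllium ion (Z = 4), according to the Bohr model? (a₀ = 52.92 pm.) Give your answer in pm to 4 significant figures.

83.13 pm

The Bohr quantisation condition is nλ = 2πr_n.
r_n = n²a₀/Z = 13.23 pm
λ = 2πr_n/n = 2π·13.23/1 = 83.13 pm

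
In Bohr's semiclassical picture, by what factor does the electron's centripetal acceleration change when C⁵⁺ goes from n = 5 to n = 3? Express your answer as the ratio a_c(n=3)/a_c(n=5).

625/81

a_c ∝ Z^3 · n^-4; with Z fixed, a_c ∝ n^-4.
a_c(n=3)/a_c(n=5) = (3/5)^-4 = 625/81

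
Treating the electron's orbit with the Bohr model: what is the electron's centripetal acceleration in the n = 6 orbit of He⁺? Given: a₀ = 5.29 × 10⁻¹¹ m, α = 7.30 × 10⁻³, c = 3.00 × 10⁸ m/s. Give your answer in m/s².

r = n²a₀/Z = 9.52 × 10⁻¹⁰ m, v = Zαc/n = 7.30 × 10⁵ m/s
a = v²/r = (7.30 × 10⁵)² / 9.52 × 10⁻¹⁰ = 5.60 × 10²⁰ m/s²

5.60 × 10²⁰ m/s²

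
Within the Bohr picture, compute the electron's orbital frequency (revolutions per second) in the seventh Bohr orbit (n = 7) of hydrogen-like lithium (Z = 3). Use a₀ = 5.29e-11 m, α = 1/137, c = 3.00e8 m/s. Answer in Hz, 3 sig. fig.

1.73e14 Hz

r = n²a₀/Z = 8.64e-10 m, v = Zαc/n = 9.38e5 m/s
f = v/(2πr) = 1.73e14 Hz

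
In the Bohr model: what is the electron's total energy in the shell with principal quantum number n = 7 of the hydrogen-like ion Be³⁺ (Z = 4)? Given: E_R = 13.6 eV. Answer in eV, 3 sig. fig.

E_n = −E_R·Z²/n² = −13.6 × 4²/7² = -4.44 eV

-4.44 eV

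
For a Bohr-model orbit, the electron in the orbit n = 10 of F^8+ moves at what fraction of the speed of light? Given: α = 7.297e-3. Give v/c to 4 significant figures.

v_n = Zαc/n, so v/c = Zα/n = 9 × 0.007297 / 10 = 0.006567

0.006567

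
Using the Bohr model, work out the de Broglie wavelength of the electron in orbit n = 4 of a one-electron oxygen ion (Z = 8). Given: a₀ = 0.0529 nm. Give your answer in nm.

The Bohr quantisation condition is nλ = 2πr_n.
r_n = n²a₀/Z = 0.106 nm
λ = 2πr_n/n = 2π·0.106/4 = 0.166 nm

0.166 nm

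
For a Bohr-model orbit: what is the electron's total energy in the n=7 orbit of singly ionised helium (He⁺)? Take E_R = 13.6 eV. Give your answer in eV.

E_n = −E_R·Z²/n² = −13.6 × 2²/7² = -1.11 eV

-1.11 eV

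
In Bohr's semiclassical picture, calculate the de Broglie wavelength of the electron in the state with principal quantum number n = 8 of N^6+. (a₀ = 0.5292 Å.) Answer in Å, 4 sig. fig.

The Bohr quantisation condition is nλ = 2πr_n.
r_n = n²a₀/Z = 4.838 Å
λ = 2πr_n/n = 2π·4.838/8 = 3.800 Å

3.800 Å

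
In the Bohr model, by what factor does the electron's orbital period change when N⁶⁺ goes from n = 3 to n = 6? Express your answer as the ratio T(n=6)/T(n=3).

8

T ∝ Z^-2 · n^3; with Z fixed, T ∝ n^3.
T(n=6)/T(n=3) = (6/3)^3 = 8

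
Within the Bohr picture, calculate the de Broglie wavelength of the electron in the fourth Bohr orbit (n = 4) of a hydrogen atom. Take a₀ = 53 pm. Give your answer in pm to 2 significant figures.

The Bohr quantisation condition is nλ = 2πr_n.
r_n = n²a₀/Z = 850 pm
λ = 2πr_n/n = 2π·850/4 = 1300 pm

1300 pm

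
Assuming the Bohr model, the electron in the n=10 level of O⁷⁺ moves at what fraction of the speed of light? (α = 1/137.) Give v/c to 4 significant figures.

0.005839

v_n = Zαc/n, so v/c = Zα/n = 8 × 0.007299 / 10 = 0.005839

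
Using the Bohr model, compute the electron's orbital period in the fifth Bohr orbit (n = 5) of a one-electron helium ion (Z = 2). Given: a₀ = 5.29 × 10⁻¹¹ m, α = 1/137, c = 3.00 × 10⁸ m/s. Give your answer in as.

r = n²a₀/Z = 5²·5.29 × 10⁻¹¹/2 = 6.61 × 10⁻¹⁰ m
v = Zαc/n = 2·0.00730·3.00 × 10⁸/5 = 8.76 × 10⁵ m/s
T = 2πr/v = 4.74 × 10⁻¹⁵ s = 4740 as

4740 as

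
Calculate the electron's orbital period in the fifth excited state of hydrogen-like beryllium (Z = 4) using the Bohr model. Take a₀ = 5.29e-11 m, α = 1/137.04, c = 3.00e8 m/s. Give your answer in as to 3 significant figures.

2050 as

r = n²a₀/Z = 6²·5.29e-11/4 = 4.76e-10 m
v = Zαc/n = 4·0.00730·3.00e8/6 = 1.46e6 m/s
T = 2πr/v = 2.05e-15 s = 2050 as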